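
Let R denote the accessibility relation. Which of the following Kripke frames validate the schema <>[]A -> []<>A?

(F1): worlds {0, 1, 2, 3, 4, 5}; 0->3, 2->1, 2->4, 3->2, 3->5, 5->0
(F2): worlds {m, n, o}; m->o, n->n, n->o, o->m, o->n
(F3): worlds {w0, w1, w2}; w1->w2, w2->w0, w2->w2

(F2)

Frame correspondent (Sahlqvist): forall x forall y forall z (Rxy & Rxz -> exists w (Ryw & Rzw)) — i.e. convergence.
(F1): fails — R21 and R21 but 1 and 1 have no common successor.
(F2): condition met.
(F3): fails — Rw2w0 and Rw2w0 but w0 and w0 have no common successor.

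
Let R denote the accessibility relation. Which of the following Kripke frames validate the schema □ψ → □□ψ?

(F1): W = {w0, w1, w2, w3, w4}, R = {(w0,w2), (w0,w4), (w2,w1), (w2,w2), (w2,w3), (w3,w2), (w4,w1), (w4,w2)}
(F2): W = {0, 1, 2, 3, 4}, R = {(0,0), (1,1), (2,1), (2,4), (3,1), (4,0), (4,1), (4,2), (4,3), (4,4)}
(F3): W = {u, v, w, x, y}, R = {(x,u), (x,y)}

The schema corresponds to transitivity: ∀x ∀y ∀z (Rxy ∧ Ryz → Rxz).
(F1): fails — Rw0w4 and Rw4w1 but not Rw0w1.
(F2): fails — R24 and R43 but not R23.
(F3): condition met.
Valid on: (F3).

(F3)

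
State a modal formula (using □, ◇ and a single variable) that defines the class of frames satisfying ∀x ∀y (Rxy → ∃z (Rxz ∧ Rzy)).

□□ψ → □ψ

A defining formula is □□ψ → □ψ (the C4 axiom).
Suppose □□ψ→□ψ is valid. Take Rxy and set V(ψ)={w : xR²w}. Then □□ψ at x, so □ψ at x, so ψ at y, i.e. ∃z(Rxz∧Rzy).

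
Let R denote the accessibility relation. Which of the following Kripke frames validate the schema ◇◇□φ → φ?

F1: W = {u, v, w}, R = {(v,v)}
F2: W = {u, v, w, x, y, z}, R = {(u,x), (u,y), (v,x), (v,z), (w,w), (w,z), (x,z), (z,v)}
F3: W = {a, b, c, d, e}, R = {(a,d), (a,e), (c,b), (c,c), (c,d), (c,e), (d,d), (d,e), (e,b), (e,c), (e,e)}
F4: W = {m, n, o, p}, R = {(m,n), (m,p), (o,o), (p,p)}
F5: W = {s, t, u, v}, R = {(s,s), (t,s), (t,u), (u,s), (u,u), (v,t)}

The schema corresponds to a generalized confluence (Geach) condition: ∀x ∀y (xR²y → ∃w (yRw ∧ x = w)).
F1: satisfies the condition.
F2: fails — uR²z but no t with zRt and u=t.
F3: fails — aR²b but no w with bRw and a=w.
F4: fails — mR²p but no w with pRw and m=w.
F5: fails — tR²s but no w with sRw and t=w.
Valid on: F1.

F1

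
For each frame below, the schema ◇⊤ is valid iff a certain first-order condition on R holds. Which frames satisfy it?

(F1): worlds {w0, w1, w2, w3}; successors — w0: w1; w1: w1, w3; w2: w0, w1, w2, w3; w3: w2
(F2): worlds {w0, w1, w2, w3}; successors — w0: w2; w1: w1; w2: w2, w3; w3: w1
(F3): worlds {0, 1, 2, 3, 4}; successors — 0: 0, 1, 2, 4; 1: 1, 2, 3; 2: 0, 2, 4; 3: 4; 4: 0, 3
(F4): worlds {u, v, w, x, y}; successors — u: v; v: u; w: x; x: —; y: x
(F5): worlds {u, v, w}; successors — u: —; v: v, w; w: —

(F1), (F2), (F3)

Frame correspondent (Sahlqvist): ∀x ∃y Rxy — i.e. seriality.
(F1): holds.
(F2): holds.
(F3): holds.
(F4): fails — world x has no successor.
(F5): fails — world u has no successor.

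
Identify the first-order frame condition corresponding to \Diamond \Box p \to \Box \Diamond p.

convergence

Suppose ◇□p→□◇p is valid. Take Rxy, Rxz and set V(p)={w : Ryw}. Then □p at y so ◇□p at x, so □◇p at x, so ◇p at z, giving w with Rzw and Ryw.
The converse is a direct semantic check.
So the correspondent is convergence.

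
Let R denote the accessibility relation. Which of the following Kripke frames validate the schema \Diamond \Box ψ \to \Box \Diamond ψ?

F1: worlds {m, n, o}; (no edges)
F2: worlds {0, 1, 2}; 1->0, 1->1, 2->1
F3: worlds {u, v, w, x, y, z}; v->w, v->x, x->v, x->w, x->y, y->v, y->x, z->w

This is the axiom for convergence; its first-order frame correspondent is \forall x \forall y \forall z (Rxy \wedge Rxz \to \exists w (Ryw \wedge Rzw)).
F1: holds.
F2: fails — R10 and R10 but 0 and 0 have no common successor.
F3: fails — Rvw and Rvw but w and w have no common successor.

F1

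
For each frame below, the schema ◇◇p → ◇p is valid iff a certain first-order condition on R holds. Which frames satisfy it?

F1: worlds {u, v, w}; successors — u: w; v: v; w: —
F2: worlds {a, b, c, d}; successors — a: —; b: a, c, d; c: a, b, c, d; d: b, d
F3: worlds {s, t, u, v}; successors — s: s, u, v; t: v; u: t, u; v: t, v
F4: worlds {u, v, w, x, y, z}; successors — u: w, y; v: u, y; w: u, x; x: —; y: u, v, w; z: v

F1

The schema corresponds to a generalized confluence (Geach) condition: ∀x ∀y (xR²y → ∃w (y = w ∧ xRw)).
F1: holds.
F2: fails — bR²b but no w with b=w and bRw.
F3: fails — sR²t but no w with t=w and sRw.
F4: fails — uR²u but no t with u=t and uRt.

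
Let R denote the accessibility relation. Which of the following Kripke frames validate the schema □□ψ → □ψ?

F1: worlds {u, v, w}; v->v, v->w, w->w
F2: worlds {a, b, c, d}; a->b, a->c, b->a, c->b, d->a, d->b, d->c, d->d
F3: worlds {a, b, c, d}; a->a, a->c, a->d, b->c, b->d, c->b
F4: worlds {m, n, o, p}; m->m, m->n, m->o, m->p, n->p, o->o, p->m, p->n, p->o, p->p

This is the axiom for density; its first-order frame correspondent is ∀x ∀y (Rxy → ∃z (Rxz ∧ Rzy)).
F1: satisfies the condition.
F2: fails — Rba but no z with Rbz and Rza.
F3: fails — Rbc but no z with Rbz and Rzc.
F4: satisfies the condition.
Valid on: F1, F4.

F1, F4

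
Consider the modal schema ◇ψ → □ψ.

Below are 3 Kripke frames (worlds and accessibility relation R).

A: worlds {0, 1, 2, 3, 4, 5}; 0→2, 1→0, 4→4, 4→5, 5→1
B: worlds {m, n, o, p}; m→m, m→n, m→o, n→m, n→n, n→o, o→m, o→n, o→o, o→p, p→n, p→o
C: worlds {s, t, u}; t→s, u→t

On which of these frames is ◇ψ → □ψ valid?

C

Frame correspondent (Sahlqvist): ∀x ∀y ∀z (Rxy ∧ Rxz → y = z) — i.e. partial functionality.
A: fails — 4 sees both 4 and 5.
B: fails — m sees both m and n.
C: holds.
Valid on: C.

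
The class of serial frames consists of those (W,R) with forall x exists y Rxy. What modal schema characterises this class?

□s → ◇s

A defining formula is □s → ◇s (the D axiom).
Suppose □s→◇s is valid. At any x set V(s)=W. Then □s at x, so ◇s at x, so x has a successor.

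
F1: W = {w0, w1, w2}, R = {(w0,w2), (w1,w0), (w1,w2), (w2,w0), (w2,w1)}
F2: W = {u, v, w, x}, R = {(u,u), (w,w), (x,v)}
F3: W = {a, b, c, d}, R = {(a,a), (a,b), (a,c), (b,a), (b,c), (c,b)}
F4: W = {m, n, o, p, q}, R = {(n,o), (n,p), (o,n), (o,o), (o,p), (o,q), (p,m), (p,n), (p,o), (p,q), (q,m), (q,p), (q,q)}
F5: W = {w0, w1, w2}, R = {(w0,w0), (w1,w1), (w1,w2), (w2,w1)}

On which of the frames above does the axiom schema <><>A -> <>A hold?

The schema corresponds to transitivity: forall x forall y forall z (Rxy & Ryz -> Rxz).
F1: fails — Rw1w2 and Rw2w1 but not Rw1w1.
F2: ✓.
F3: fails — Rbc and Rcb but not Rbb.
F4: fails — Rop and Rpm but not Rom.
F5: fails — Rw2w1 and Rw1w2 but not Rw2w2.

F2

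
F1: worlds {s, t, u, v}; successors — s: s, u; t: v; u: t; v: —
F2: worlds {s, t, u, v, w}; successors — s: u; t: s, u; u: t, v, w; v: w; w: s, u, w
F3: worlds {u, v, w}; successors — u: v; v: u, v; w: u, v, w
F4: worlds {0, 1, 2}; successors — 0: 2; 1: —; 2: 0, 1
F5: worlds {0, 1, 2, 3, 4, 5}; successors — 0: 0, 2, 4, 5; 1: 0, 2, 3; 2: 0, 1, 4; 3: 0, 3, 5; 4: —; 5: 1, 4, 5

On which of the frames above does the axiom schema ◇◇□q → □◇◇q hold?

Frame correspondent (Sahlqvist): ∀x ∀y ∀z ((xR²y ∧ xRz) → ∃w (yRw ∧ zR²w)) — i.e. a generalized confluence (Geach) condition.
F1: fails — sR²s, sRu but no w with sRw and uR²w.
F2: fails — tR²t, tRs but no w* with tRw* and sR²w*.
F3: ✓.
F4: fails — 0R²1, 0R2 but no w with 1Rw and 2R²w.
F5: fails — 0R²0, 0R4 but no w with 0Rw and 4R²w.

F3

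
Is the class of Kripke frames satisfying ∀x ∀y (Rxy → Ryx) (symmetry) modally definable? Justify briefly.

Yes — defined by r → □◇r

Yes: it is symmetry, defined by the B schema r → □◇r.
Suppose r→□◇r is valid. Take Rxy and set V(r)={x}. Then r at x, so □◇r at x, so ◇r at y, so some z with Ryz has r; z=x, i.e. Ryx.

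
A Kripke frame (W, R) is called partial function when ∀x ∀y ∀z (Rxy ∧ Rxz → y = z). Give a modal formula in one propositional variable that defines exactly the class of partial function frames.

This is partial functionality; the standard corresponding axiom is CD: ◇ψ → □ψ.
Suppose ◇ψ→□ψ is valid. Take Rxy, Rxz and set V(ψ)={y}. Then ◇ψ at x, so □ψ at x, so ψ at z, i.e. z=y.

◇ψ → □ψ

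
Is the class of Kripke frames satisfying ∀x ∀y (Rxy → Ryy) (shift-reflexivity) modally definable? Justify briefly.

Yes — defined by □(□q → q)

The condition is shift-reflexivity. A defining modal formula is □(□q → q).
Suppose □(□q→q) is valid. Take Rxy and set V(q)={w : Ryw}. Then at y, □q holds; since □(□q→q) at x, □q→q at y, so q at y, i.e. Ryy.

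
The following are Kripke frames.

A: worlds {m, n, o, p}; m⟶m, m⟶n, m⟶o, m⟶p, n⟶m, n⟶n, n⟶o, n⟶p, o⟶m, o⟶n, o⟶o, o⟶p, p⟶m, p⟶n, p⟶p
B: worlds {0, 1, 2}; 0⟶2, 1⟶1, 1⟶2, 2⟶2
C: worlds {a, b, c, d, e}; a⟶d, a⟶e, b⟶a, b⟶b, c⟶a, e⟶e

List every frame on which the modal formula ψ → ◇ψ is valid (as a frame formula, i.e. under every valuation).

Frame correspondent (Sahlqvist): ∀x Rxx — i.e. reflexivity.
A: condition met.
B: fails — world 0 does not see itself.
C: fails — world a does not see itself.

A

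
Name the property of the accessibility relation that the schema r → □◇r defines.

symmetry: ∀x ∀y (Rxy → Ryx)

Suppose r→□◇r is valid. Take Rxy and set V(r)={x}. Then r at x, so □◇r at x, so ◇r at y, so some z with Ryz has r; z=x, i.e. Ryx.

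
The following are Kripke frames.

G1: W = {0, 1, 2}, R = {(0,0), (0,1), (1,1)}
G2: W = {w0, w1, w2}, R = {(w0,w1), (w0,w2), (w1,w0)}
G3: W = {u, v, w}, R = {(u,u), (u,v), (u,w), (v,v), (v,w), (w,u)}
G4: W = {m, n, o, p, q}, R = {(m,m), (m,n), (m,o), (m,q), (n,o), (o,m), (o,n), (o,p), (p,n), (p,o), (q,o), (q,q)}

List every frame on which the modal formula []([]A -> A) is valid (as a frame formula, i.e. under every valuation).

Frame correspondent (Sahlqvist): forall x forall y (Rxy -> Ryy) — i.e. shift-reflexivity.
G1: holds.
G2: fails — Rw0w1 but not Rw1w1.
G3: fails — Ruw but not Rww.
G4: fails — Ron but not Rnn.

G1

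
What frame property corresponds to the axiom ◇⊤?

This is a form of the D axiom.
Its frame correspondent is seriality — ∀x ∃y Rxy.

Seriality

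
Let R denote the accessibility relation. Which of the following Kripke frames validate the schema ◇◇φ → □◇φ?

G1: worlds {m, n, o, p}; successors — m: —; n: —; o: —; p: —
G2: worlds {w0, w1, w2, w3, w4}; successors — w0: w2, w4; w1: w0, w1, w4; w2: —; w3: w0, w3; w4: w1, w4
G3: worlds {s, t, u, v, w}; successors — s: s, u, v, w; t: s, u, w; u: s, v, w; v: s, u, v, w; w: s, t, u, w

G1

Frame correspondent (Sahlqvist): ∀x ∀y ∀z ((xR²y ∧ xRz) → ∃w (y = w ∧ zRw)) — i.e. a generalized confluence (Geach) condition.
G1: ✓.
G2: fails — w0R²w1, w0Rw2 but no w with w1=w and w2Rw.
G3: fails — sR²t, sRs but no w* with t=w* and sRw*.
Valid on: G1.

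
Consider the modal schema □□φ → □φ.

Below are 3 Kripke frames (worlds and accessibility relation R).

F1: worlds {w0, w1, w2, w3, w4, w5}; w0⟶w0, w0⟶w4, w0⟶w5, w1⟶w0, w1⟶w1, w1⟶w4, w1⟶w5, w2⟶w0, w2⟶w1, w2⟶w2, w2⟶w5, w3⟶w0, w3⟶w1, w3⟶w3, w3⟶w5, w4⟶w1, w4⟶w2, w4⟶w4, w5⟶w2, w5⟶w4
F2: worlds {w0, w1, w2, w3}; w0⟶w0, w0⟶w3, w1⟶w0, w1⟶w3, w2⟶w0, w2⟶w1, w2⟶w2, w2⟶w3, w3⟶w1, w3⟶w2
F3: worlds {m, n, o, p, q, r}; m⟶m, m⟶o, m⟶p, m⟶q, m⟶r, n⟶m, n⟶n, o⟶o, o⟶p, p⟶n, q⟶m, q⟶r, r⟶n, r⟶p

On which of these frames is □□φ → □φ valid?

This is the axiom for density; its first-order frame correspondent is ∀x ∀y (Rxy → ∃z (Rxz ∧ Rzy)).
F1: condition met.
F2: condition met.
F3: fails — Rrp but no z with Rrz and Rzp.

F1, F2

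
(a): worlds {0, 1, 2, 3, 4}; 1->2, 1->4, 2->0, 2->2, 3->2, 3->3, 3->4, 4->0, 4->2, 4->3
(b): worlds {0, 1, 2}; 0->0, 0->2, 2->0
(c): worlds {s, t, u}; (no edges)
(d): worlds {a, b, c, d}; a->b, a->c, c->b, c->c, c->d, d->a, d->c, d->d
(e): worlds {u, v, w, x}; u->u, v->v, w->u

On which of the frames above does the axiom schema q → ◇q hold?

none

Frame correspondent (Sahlqvist): ∀x Rxx — i.e. reflexivity.
(a): fails — world 0 does not see itself.
(b): fails — world 1 does not see itself.
(c): fails — world s does not see itself.
(d): fails — world a does not see itself.
(e): fails — world w does not see itself.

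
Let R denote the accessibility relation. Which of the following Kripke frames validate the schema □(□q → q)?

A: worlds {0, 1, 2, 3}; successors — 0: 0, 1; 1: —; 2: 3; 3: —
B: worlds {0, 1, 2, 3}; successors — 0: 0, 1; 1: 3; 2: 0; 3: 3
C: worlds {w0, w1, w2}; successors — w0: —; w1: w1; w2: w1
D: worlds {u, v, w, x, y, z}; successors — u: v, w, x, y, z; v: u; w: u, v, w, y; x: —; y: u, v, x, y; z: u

C

Frame correspondent (Sahlqvist): ∀x ∀y (Rxy → Ryy) — i.e. shift-reflexivity.
A: fails — R01 but not R11.
B: fails — R01 but not R11.
C: condition met.
D: fails — Ruv but not Rvv.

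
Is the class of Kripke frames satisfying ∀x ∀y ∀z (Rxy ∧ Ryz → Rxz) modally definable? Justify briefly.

The condition is transitivity. A defining modal formula is □p → □□p.
Suppose □p→□□p is valid. Take Rxy, Ryz and set V(p)={w : Rxw}. Then □p at x, so □□p at x, so □p at y, so p at z, i.e. Rxz.

Yes — defined by □p → □□p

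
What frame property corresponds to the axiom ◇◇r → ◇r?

Transitivity

Replacing r by ¬r and contraposing gives the equivalent schema □r → □□r.
Suppose □r→□□r is valid. Take Rxy, Ryz and set V(r)={w : Rxw}. Then □r at x, so □□r at x, so □r at y, so r at z, i.e. Rxz.
The converse is a direct semantic check.
So the correspondent is transitivity.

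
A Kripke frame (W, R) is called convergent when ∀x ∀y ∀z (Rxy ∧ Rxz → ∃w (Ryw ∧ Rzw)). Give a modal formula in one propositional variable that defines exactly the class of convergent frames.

This is convergence; the standard corresponding axiom is .2: ◇□ψ → □◇ψ.
Suppose ◇□ψ→□◇ψ is valid. Take Rxy, Rxz and set V(ψ)={w : Ryw}. Then □ψ at y so ◇□ψ at x, so □◇ψ at x, so ◇ψ at z, giving w with Rzw and Ryw.

◇□ψ → □◇ψ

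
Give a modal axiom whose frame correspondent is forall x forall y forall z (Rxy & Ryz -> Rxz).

The condition is transitivity. The 4 schema □q → □□q defines it.
Suppose □q→□□q is valid. Take Rxy, Ryz and set V(q)={w : Rxw}. Then □q at x, so □□q at x, so □q at y, so q at z, i.e. Rxz.

□q → □□q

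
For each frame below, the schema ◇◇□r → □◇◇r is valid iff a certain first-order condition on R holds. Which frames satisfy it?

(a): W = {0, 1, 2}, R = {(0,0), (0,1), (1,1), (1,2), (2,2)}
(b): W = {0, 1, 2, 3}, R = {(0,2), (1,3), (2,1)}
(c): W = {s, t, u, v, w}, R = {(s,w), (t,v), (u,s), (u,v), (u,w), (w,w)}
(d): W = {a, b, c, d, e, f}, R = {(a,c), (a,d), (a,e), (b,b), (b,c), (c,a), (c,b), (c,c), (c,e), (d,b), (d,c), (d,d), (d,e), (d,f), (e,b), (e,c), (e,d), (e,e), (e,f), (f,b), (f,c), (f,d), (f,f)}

(a), (d)

Frame correspondent (Sahlqvist): ∀x ∀y ∀z ((xR²y ∧ xRz) → ∃w (yRw ∧ zR²w)) — i.e. a generalized confluence (Geach) condition.
(a): condition met.
(b): fails — 2R²3, 2R1 but no w with 3Rw and 1R²w.
(c): fails — uR²w, uRv but no w* with wRw* and vR²w*.
(d): condition met.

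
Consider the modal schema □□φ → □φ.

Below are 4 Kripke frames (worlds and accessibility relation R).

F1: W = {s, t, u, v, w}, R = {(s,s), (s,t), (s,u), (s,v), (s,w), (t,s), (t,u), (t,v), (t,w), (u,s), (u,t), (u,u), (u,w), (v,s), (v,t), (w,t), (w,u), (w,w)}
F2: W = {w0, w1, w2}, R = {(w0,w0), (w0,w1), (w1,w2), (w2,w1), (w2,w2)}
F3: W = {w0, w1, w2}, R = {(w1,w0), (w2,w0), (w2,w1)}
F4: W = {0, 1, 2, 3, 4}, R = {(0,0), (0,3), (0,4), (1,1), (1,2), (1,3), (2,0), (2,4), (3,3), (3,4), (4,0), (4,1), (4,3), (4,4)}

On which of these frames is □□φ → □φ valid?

F1, F2, F4

The schema corresponds to density: ∀x ∀y (Rxy → ∃z (Rxz ∧ Rzy)).
F1: ✓.
F2: ✓.
F3: fails — Rw1w0 but no z with Rw1z and Rzw0.
F4: ✓.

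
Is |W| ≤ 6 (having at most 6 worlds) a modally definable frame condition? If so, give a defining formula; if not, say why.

Not modally definable

If a class were modally definable it would be closed under disjoint unions (Goldblatt–Thomason).
Any modal formula valid on each of 7 disjoint one-world frames is valid on their disjoint union (validity is preserved under disjoint unions). Each one-world frame has |W|=1≤6, but the union has |W|=7.
Hence having at most 6 worlds is not modally definable.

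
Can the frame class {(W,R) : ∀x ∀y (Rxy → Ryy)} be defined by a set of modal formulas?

Definable; □(□p → p) defines it

Yes: it is shift-reflexivity, defined by the T□ schema □(□p → p).
Suppose □(□p→p) is valid. Take Rxy and set V(p)={w : Ryw}. Then at y, □p holds; since □(□p→p) at x, □p→p at y, so p at y, i.e. Ryy.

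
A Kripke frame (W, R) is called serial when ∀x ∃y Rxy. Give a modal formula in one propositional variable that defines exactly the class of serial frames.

The condition is seriality. The D schema □s → ◇s defines it.
Suppose □s→◇s is valid. At any x set V(s)=W. Then □s at x, so ◇s at x, so x has a successor.

□s → ◇s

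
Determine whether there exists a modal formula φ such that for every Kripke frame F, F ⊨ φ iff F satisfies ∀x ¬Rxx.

No

Any modally definable frame class is closed under surjective bounded morphisms.
The 2-cycle (worlds a,b with a→b→a) is irreflexive, and the map sending every world to a single reflexive point • is a surjective bounded morphism (forth: every edge maps to (•,•); back: every world has a successor). So any modal formula valid on the 2-cycle is also valid on the reflexive point, which is not irreflexive.
So no modal formula (or set of formulas) defines exactly the irreflexive frames.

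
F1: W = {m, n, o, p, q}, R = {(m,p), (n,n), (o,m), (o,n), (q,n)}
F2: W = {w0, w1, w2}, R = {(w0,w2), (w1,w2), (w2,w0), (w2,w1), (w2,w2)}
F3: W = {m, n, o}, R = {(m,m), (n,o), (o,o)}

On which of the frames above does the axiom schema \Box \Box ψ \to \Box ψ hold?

Frame correspondent (Sahlqvist): \forall x \forall y (Rxy \to \exists z (Rxz \wedge Rzy)) — i.e. density.
F1: fails — Rom but no z with Roz and Rzm.
F2: holds.
F3: holds.

F2, F3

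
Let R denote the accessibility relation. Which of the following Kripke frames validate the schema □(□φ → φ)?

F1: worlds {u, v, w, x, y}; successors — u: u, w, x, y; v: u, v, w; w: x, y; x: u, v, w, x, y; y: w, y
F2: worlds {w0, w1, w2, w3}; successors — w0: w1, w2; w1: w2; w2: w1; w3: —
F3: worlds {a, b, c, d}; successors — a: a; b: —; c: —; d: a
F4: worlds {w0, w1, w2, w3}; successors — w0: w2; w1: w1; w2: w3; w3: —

Frame correspondent (Sahlqvist): ∀x ∀y (Rxy → Ryy) — i.e. shift-reflexivity.
F1: fails — Rxw but not Rww.
F2: fails — Rw1w2 but not Rw2w2.
F3: satisfies the condition.
F4: fails — Rw0w2 but not Rw2w2.

F3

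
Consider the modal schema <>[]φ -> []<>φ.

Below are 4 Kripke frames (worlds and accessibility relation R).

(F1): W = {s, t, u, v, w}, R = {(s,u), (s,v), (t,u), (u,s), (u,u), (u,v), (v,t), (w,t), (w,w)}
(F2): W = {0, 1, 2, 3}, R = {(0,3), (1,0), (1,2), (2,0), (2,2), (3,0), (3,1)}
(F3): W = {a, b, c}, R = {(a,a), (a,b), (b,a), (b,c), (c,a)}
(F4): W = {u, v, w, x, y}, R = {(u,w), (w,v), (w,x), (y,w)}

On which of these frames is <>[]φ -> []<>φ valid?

(F3)

This is the axiom for convergence; its first-order frame correspondent is forall x forall y forall z (Rxy & Rxz -> exists w (Ryw & Rzw)).
(F1): fails — Rsv and Rsu but v and u have no common successor.
(F2): fails — R10 and R12 but 0 and 2 have no common successor.
(F3): condition met.
(F4): fails — Rwx and Rwx but x and x have no common successor.
Valid on: (F3).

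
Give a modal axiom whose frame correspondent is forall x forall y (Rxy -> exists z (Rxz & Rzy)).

□□p → □p

This is density; the standard corresponding axiom is C4: □□p → □p.
Suppose □□p→□p is valid. Take Rxy and set V(p)={w : xR²w}. Then □□p at x, so □p at x, so p at y, i.e. ∃z(Rxz∧Rzy).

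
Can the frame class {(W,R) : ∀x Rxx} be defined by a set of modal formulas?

Definable; □q → q defines it

This is a Sahlqvist condition; the T axiom □q → q defines it.
Suppose □q→q is valid. At any x set V(q)={w : Rxw}. Then □q holds at x, so q holds at x, i.e. Rxx.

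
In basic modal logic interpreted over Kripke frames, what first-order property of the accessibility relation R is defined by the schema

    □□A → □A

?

Suppose □□A→□A is valid. Take Rxy and set V(A)={w : xR²w}. Then □□A at x, so □A at x, so A at y, i.e. ∃z(Rxz∧Rzy).

density: ∀x ∀y (Rxy → ∃z (Rxz ∧ Rzy))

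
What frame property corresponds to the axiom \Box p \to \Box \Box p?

Transitivity

Suppose □p→□□p is valid. Take Rxy, Ryz and set V(p)={w : Rxw}. Then □p at x, so □□p at x, so □p at y, so p at z, i.e. Rxz.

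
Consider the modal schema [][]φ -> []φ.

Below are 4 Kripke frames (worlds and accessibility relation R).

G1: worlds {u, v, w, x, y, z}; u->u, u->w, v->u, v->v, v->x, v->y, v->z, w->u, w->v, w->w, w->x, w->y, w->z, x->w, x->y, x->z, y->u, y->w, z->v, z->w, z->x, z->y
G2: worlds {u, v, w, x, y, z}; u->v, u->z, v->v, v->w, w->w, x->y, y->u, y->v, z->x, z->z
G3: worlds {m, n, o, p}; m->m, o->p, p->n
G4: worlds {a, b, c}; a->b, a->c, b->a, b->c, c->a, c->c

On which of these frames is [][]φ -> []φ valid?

G1

This is the axiom for density; its first-order frame correspondent is forall x forall y (Rxy -> exists z (Rxz & Rzy)).
G1: holds.
G2: fails — Rxy but no t with Rxt and Rty.
G3: fails — Rop but no z with Roz and Rzp.
G4: fails — Rab but no z with Raz and Rzb.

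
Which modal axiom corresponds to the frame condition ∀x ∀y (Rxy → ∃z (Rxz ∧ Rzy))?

□□p → □p

This is density; the standard corresponding axiom is C4: □□p → □p.
Suppose □□p→□p is valid. Take Rxy and set V(p)={w : xR²w}. Then □□p at x, so □p at x, so p at y, i.e. ∃z(Rxz∧Rzy).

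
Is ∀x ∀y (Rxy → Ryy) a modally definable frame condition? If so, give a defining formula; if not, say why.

Definable; □(□r → r) defines it

The condition is shift-reflexivity. A defining modal formula is □(□r → r).
Suppose □(□r→r) is valid. Take Rxy and set V(r)={w : Ryw}. Then at y, □r holds; since □(□r→r) at x, □r→r at y, so r at y, i.e. Ryy.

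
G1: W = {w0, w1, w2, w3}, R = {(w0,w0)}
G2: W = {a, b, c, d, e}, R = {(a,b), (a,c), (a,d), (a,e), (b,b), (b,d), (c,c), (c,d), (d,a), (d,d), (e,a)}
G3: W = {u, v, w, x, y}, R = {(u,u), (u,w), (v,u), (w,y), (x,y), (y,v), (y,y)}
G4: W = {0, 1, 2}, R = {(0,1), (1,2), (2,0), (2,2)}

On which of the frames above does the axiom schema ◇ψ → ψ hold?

This is the axiom for a generalized confluence (Geach) condition; its first-order frame correspondent is ∀x ∀y (xRy → ∃w (y = w ∧ x = w)).
G1: ✓.
G2: fails — aRb but b ≠ a.
G3: fails — uRw but w ≠ u.
G4: fails — 0R1 but 1 ≠ 0.

G1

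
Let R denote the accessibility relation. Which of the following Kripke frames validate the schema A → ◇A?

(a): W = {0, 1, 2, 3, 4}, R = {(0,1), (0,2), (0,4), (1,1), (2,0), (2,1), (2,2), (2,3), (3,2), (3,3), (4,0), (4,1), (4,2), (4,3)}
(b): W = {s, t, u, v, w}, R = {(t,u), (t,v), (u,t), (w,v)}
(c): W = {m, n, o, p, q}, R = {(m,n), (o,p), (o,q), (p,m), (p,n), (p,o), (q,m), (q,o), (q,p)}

Frame correspondent (Sahlqvist): ∀x Rxx — i.e. reflexivity.
(a): fails — world 0 does not see itself.
(b): fails — world s does not see itself.
(c): fails — world m does not see itself.
Valid on no frame.

none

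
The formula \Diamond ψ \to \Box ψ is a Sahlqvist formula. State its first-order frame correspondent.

Suppose ◇ψ→□ψ is valid. Take Rxy, Rxz and set V(ψ)={y}. Then ◇ψ at x, so □ψ at x, so ψ at z, i.e. z=y.
Conversely, on a frame with partial functionality the schema holds at every world under every valuation.
Frame condition: \forall x \forall y \forall z (Rxy \wedge Rxz \to y = z).

partial functionality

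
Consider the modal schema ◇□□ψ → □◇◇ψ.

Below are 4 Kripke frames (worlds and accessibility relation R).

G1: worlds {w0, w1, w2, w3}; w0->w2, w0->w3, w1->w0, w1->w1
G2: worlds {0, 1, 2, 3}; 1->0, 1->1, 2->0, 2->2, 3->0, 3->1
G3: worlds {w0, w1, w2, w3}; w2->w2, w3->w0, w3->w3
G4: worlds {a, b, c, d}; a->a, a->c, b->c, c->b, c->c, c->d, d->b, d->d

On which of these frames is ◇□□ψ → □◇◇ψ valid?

The schema corresponds to a generalized confluence (Geach) condition: ∀x ∀y ∀z ((xRy ∧ xRz) → ∃w (yR²w ∧ zR²w)).
G1: fails — w0Rw2, w0Rw2 but no w with w2R²w and w2R²w.
G2: fails — 1R0, 1R0 but no w with 0R²w and 0R²w.
G3: fails — w3Rw0, w3Rw0 but no w with w0R²w and w0R²w.
G4: satisfies the condition.
Valid on: G4.

G4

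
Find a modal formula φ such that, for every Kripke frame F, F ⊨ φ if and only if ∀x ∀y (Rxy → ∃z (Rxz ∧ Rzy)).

□□ψ → □ψ

A defining formula is □□ψ → □ψ (the C4 axiom).
Suppose □□ψ→□ψ is valid. Take Rxy and set V(ψ)={w : xR²w}. Then □□ψ at x, so □ψ at x, so ψ at y, i.e. ∃z(Rxz∧Rzy).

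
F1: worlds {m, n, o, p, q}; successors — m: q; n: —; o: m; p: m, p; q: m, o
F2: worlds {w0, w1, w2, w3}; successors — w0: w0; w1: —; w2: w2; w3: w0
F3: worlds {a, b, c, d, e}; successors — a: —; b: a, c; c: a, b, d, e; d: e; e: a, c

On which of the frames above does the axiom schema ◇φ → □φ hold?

Frame correspondent (Sahlqvist): ∀x ∀y ∀z (Rxy ∧ Rxz → y = z) — i.e. partial functionality.
F1: fails — p sees both m and p.
F2: condition met.
F3: fails — b sees both a and c.

F2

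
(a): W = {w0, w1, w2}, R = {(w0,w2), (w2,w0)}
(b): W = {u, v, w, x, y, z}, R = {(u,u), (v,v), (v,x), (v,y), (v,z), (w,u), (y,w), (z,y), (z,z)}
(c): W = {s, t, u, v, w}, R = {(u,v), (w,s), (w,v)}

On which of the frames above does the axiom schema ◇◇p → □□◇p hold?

The schema corresponds to a generalized confluence (Geach) condition: ∀x ∀y ∀z ((xR²y ∧ xR²z) → ∃w (y = w ∧ zRw)).
(a): fails — w0R²w0, w0R²w0 but no w with w0=w and w0Rw.
(b): fails — vR²v, vR²w but no t with v=t and wRt.
(c): satisfies the condition.
Valid on: (c).

(c)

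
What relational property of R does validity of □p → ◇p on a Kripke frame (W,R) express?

Seriality

Suppose □p→◇p is valid. At any x set V(p)=W. Then □p at x, so ◇p at x, so x has a successor.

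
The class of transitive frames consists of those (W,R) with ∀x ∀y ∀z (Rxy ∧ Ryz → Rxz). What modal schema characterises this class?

□p → □□p

This is transitivity; the standard corresponding axiom is 4: □p → □□p.
Suppose □p→□□p is valid. Take Rxy, Ryz and set V(p)={w : Rxw}. Then □p at x, so □□p at x, so □p at y, so p at z, i.e. Rxz.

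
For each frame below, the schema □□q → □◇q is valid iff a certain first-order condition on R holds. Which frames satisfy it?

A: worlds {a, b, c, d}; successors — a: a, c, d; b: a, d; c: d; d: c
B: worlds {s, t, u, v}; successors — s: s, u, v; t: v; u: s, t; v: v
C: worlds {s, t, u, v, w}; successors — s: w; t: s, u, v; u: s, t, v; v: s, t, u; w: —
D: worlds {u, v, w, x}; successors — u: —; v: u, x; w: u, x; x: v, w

A, B

The schema corresponds to a generalized confluence (Geach) condition: ∀x ∀z (xRz → ∃w (xR²w ∧ zRw)).
A: ✓.
B: ✓.
C: fails — sRw but no w* with sR²w* and wRw*.
D: fails — vRu but no t with vR²t and uRt.
Valid on: A, B.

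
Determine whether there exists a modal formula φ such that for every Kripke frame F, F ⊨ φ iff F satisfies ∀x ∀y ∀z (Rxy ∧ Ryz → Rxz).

Yes — defined by □q → □□q

Yes: it is transitivity, defined by the 4 schema □q → □□q.
Suppose □q→□□q is valid. Take Rxy, Ryz and set V(q)={w : Rxw}. Then □q at x, so □□q at x, so □q at y, so q at z, i.e. Rxz.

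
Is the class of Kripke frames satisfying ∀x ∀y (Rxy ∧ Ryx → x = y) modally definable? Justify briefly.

Any modally definable frame class is closed under surjective bounded morphisms.
The 8-cycle (worlds a,b,c,d,e,f,g,h with a→b→c→d→e→f→g→h→a) is antisymmetric. Sending even-indexed worlds to s and odd-indexed worlds to t is a surjective bounded morphism onto the two-world frame with s↔t, which is not antisymmetric.
So the class is not modally definable.

No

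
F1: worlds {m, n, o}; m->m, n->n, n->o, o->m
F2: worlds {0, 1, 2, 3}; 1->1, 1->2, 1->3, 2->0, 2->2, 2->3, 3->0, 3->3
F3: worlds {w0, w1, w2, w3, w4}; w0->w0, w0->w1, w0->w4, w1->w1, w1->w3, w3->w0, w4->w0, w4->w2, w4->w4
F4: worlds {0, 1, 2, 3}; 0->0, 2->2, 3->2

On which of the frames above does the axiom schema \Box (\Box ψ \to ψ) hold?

F4

Frame correspondent (Sahlqvist): \forall x \forall y (Rxy \to Ryy) — i.e. shift-reflexivity.
F1: fails — Rno but not Roo.
F2: fails — R20 but not R00.
F3: fails — Rw1w3 but not Rw3w3.
F4: condition met.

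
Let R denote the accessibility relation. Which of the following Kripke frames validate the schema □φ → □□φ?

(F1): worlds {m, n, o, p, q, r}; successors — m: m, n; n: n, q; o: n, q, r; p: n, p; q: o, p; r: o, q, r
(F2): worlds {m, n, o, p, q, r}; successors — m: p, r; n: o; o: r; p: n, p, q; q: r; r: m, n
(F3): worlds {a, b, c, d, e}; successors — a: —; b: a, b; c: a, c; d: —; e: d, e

Frame correspondent (Sahlqvist): ∀x ∀y ∀z (Rxy ∧ Ryz → Rxz) — i.e. transitivity.
(F1): fails — Rpn and Rnq but not Rpq.
(F2): fails — Rpn and Rno but not Rpo.
(F3): condition met.

(F3)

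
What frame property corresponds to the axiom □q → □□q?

transitivity

This schema is the 4 axiom.
Its frame correspondent is transitivity — ∀x ∀y ∀z (Rxy ∧ Ryz → Rxz).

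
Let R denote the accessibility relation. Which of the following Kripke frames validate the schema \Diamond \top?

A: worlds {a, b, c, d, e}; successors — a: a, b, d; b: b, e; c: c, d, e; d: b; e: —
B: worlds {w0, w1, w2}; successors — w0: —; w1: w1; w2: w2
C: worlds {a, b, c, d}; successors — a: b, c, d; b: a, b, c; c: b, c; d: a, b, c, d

C

The schema corresponds to seriality: \forall x \exists y Rxy.
A: fails — world e has no successor.
B: fails — world w0 has no successor.
C: condition met.
Valid on: C.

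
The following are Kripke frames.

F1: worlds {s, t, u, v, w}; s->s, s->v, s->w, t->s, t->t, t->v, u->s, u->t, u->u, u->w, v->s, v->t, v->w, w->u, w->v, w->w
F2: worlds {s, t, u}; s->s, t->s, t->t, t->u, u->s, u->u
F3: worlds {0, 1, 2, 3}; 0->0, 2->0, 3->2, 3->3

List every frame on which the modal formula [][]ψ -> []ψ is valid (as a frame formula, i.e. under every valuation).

Frame correspondent (Sahlqvist): forall x forall y (Rxy -> exists z (Rxz & Rzy)) — i.e. density.
F1: satisfies the condition.
F2: satisfies the condition.
F3: satisfies the condition.
Valid on: F1, F2, F3.

F1, F2, F3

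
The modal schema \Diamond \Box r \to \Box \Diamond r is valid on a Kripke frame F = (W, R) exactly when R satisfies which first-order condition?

Suppose ◇□r→□◇r is valid. Take Rxy, Rxz and set V(r)={w : Ryw}. Then □r at y so ◇□r at x, so □◇r at x, so ◇r at z, giving w with Rzw and Ryw.

Convergence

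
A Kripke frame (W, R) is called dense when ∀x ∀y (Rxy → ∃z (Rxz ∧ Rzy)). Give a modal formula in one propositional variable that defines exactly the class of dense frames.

□□ψ → □ψ

This is density; the standard corresponding axiom is C4: □□ψ → □ψ.
Suppose □□ψ→□ψ is valid. Take Rxy and set V(ψ)={w : xR²w}. Then □□ψ at x, so □ψ at x, so ψ at y, i.e. ∃z(Rxz∧Rzy).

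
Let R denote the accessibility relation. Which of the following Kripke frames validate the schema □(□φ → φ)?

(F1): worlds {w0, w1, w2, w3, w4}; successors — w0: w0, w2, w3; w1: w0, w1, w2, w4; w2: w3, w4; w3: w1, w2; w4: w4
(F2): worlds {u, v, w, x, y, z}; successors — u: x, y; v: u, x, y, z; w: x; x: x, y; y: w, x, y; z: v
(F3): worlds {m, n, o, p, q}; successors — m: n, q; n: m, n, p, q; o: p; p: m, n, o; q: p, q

The schema corresponds to shift-reflexivity: ∀x ∀y (Rxy → Ryy).
(F1): fails — Rw1w2 but not Rw2w2.
(F2): fails — Rvz but not Rzz.
(F3): fails — Rop but not Rpp.
Valid on no frame.

none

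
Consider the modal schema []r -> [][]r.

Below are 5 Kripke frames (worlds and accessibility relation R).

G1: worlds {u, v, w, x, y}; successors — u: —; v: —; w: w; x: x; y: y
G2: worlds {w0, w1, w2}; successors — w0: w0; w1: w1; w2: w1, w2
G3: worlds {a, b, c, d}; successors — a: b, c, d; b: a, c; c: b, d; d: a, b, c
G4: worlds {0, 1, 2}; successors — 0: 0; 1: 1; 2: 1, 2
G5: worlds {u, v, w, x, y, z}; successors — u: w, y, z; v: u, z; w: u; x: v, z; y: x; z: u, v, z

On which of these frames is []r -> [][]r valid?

G1, G2, G4

This is the axiom for transitivity; its first-order frame correspondent is forall x forall y forall z (Rxy & Ryz -> Rxz).
G1: condition met.
G2: condition met.
G3: fails — Rbc and Rcd but not Rbd.
G4: condition met.
G5: fails — Ruz and Rzv but not Ruv.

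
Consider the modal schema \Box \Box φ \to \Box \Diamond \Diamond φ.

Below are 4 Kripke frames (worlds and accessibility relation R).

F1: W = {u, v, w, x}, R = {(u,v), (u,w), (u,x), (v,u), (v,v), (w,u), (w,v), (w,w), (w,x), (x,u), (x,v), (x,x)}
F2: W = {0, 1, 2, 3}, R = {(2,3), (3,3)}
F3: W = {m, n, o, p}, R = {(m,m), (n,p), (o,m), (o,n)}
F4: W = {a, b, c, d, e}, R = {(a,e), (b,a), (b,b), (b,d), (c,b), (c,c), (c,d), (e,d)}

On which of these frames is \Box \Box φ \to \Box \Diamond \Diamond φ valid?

F1, F2

Frame correspondent (Sahlqvist): \forall x \forall z (xRz \to \exists w (x R^2 w \wedge z R^2 w)) — i.e. a generalized confluence (Geach) condition.
F1: condition met.
F2: condition met.
F3: fails — nRp but no w with nR²w and pR²w.
F4: fails — aRe but no w with aR²w and eR²w.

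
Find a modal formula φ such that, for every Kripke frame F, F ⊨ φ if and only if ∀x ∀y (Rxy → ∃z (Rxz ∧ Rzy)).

This is density; the standard corresponding axiom is C4: □□p → □p.
Suppose □□p→□p is valid. Take Rxy and set V(p)={w : xR²w}. Then □□p at x, so □p at x, so p at y, i.e. ∃z(Rxz∧Rzy).

□□p → □p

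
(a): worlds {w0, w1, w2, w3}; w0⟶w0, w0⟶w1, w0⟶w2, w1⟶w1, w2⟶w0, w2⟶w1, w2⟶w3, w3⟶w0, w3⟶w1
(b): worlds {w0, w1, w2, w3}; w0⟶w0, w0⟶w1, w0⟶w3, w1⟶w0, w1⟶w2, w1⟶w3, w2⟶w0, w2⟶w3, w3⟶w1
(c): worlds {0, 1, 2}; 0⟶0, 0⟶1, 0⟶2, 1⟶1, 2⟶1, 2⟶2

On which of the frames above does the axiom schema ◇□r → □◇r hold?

(a), (c)

The schema corresponds to convergence: ∀x ∀y ∀z (Rxy ∧ Rxz → ∃w (Ryw ∧ Rzw)).
(a): satisfies the condition.
(b): fails — Rw0w1 and Rw0w3 but w1 and w3 have no common successor.
(c): satisfies the condition.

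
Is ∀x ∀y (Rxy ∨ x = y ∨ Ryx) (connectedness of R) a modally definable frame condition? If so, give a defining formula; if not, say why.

Modal frame validity is preserved under disjoint unions.
Take 2 disjoint single-world reflexive frames: each is trivially connected, but their disjoint union has 2 worlds with no edge between distinct components, so it is not connected.
So the class is not modally definable.

Not definable by any modal formula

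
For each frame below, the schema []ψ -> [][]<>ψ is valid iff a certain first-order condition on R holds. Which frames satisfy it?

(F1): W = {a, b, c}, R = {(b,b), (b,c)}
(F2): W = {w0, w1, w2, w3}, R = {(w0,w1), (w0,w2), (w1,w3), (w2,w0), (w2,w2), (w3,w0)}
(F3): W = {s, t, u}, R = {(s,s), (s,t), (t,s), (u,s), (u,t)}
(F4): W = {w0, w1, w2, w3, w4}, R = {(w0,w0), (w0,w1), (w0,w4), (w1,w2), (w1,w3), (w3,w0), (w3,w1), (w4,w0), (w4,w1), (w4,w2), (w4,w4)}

The schema corresponds to a generalized confluence (Geach) condition: forall x forall z (x R^2 z -> exists w (xRw & zRw)).
(F1): fails — bR²c but no w with bRw and cRw.
(F2): fails — w0R²w3 but no w with w0Rw and w3Rw.
(F3): holds.
(F4): fails — w0R²w1 but no w with w0Rw and w1Rw.
Valid on: (F3).

(F3)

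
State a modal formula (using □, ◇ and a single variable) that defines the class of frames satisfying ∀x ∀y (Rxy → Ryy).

This is shift-reflexivity; the standard corresponding axiom is T□: □(□r → r).
Suppose □(□r→r) is valid. Take Rxy and set V(r)={w : Ryw}. Then at y, □r holds; since □(□r→r) at x, □r→r at y, so r at y, i.e. Ryy.

□(□r → r)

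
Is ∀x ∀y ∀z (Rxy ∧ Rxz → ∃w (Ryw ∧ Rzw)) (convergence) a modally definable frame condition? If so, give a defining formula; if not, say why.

Yes: it is convergence, defined by the .2 schema ◇□r → □◇r.
Suppose ◇□r→□◇r is valid. Take Rxy, Rxz and set V(r)={w : Ryw}. Then □r at y so ◇□r at x, so □◇r at x, so ◇r at z, giving w with Rzw and Ryw.

Definable; ◇□r → □◇r defines it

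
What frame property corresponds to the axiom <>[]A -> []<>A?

convergence: forall x forall y forall z (Rxy & Rxz -> exists w (Ryw & Rzw))

Suppose ◇□A→□◇A is valid. Take Rxy, Rxz and set V(A)={w : Ryw}. Then □A at y so ◇□A at x, so □◇A at x, so ◇A at z, giving w with Rzw and Ryw.
Conversely, any frame satisfying forall x forall y forall z (Rxy & Rxz -> exists w (Ryw & Rzw)) validates the schema.
Frame condition: forall x forall y forall z (Rxy & Rxz -> exists w (Ryw & Rzw)).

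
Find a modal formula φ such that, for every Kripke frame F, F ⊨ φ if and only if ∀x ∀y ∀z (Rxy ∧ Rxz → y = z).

A defining formula is ◇p → □p (the CD axiom).
Suppose ◇p→□p is valid. Take Rxy, Rxz and set V(p)={y}. Then ◇p at x, so □p at x, so p at z, i.e. z=y.

◇p → □p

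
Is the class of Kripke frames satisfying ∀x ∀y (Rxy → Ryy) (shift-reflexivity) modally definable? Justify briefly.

The condition is shift-reflexivity. A defining modal formula is □(□p → p).

Yes, by □(□p → p)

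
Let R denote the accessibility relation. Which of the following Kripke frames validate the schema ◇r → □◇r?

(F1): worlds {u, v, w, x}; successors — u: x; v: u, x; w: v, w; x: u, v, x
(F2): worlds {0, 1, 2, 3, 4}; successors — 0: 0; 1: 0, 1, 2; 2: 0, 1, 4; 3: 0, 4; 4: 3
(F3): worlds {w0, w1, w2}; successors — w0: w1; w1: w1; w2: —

(F3)

This is the axiom for the Euclidean property; its first-order frame correspondent is ∀x ∀y ∀z (Rxy ∧ Rxz → Ryz).
(F1): fails — Rvu and Rvu but not Ruu.
(F2): fails — R10 and R12 but not R02.
(F3): condition met.
Valid on: (F3).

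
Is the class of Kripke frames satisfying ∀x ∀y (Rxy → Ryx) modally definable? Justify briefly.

Yes, by r → □◇r

This is a Sahlqvist condition; the B axiom r → □◇r defines it.
Suppose r→□◇r is valid. Take Rxy and set V(r)={x}. Then r at x, so □◇r at x, so ◇r at y, so some z with Ryz has r; z=x, i.e. Ryx.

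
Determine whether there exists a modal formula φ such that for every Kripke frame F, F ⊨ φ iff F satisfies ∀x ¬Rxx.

Any modally definable frame class is closed under surjective bounded morphisms.
The 4-cycle (worlds 0,1,2,3 with 0→1→2→3→0) is irreflexive, and the map sending every world to a single reflexive point • is a surjective bounded morphism (forth: every edge maps to (•,•); back: every world has a successor). So any modal formula valid on the 4-cycle is also valid on the reflexive point, which is not irreflexive.
Hence irreflexivity is not modally definable.

No — not modally definable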